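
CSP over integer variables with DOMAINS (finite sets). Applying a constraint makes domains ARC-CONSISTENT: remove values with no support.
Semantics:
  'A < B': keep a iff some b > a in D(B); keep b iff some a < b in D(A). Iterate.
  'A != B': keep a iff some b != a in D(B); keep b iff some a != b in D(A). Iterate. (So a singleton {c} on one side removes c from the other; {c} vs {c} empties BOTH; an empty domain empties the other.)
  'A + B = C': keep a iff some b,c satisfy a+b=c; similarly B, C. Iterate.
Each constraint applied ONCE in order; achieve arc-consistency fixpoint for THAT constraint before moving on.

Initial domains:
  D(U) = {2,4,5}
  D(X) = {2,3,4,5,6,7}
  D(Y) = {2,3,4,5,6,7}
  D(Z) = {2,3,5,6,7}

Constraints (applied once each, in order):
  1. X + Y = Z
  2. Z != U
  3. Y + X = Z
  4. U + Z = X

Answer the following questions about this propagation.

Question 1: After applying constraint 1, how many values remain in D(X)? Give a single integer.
Answer: 4

Derivation:
Constraint 1 (X + Y = Z) on D(X)={2,3,4,5,6,7} D(Y)={2,3,4,5,6,7} D(Z)={2,3,5,6,7}: X {2,3,4,5,6,7}->{2,3,4,5}; Y {2,3,4,5,6,7}->{2,3,4,5}; Z {2,3,5,6,7}->{5,6,7}
So after constraint 1: D(X)={2,3,4,5}, size = 4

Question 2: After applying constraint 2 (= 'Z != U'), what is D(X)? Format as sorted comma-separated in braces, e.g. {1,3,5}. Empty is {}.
Constraint 1 (X + Y = Z) on D(X)={2,3,4,5,6,7} D(Y)={2,3,4,5,6,7} D(Z)={2,3,5,6,7}: X {2,3,4,5,6,7}->{2,3,4,5}; Y {2,3,4,5,6,7}->{2,3,4,5}; Z {2,3,5,6,7}->{5,6,7}
Constraint 2 (Z != U) on D(Z)={5,6,7} D(U)={2,4,5}: no change
So after constraint 2: D(X) = {2,3,4,5}

Answer: {2,3,4,5}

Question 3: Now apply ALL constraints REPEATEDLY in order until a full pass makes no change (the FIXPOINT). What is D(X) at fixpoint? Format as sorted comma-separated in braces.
Answer: {}

Derivation:
pass 0 (initial): D(X)={2,3,4,5,6,7}
pass 1: U {2,4,5}->{}; X {2,3,4,5,6,7}->{}; Y {2,3,4,5,6,7}->{2,3,4,5}; Z {2,3,5,6,7}->{}
pass 2: Y {2,3,4,5}->{}
pass 3: no change
Fixpoint after 3 passes: D(X) = {}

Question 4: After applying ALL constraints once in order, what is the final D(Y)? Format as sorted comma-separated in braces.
Constraint 1 (X + Y = Z) on D(X)={2,3,4,5,6,7} D(Y)={2,3,4,5,6,7} D(Z)={2,3,5,6,7}: X {2,3,4,5,6,7}->{2,3,4,5}; Y {2,3,4,5,6,7}->{2,3,4,5}; Z {2,3,5,6,7}->{5,6,7}
Constraint 2 (Z != U) on D(Z)={5,6,7} D(U)={2,4,5}: no change
Constraint 3 (Y + X = Z) on D(Y)={2,3,4,5} D(X)={2,3,4,5} D(Z)={5,6,7}: no change
Constraint 4 (U + Z = X) on D(U)={2,4,5} D(Z)={5,6,7} D(X)={2,3,4,5}: U {2,4,5}->{}; Z {5,6,7}->{}; X {2,3,4,5}->{}
So after all 4 constraints: D(Y) = {2,3,4,5}

Answer: {2,3,4,5}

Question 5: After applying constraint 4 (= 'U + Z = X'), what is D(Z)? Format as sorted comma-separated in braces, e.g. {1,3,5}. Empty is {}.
Answer: {}

Derivation:
Constraint 1 (X + Y = Z) on D(X)={2,3,4,5,6,7} D(Y)={2,3,4,5,6,7} D(Z)={2,3,5,6,7}: X {2,3,4,5,6,7}->{2,3,4,5}; Y {2,3,4,5,6,7}->{2,3,4,5}; Z {2,3,5,6,7}->{5,6,7}
Constraint 2 (Z != U) on D(Z)={5,6,7} D(U)={2,4,5}: no change
Constraint 3 (Y + X = Z) on D(Y)={2,3,4,5} D(X)={2,3,4,5} D(Z)={5,6,7}: no change
Constraint 4 (U + Z = X) on D(U)={2,4,5} D(Z)={5,6,7} D(X)={2,3,4,5}: U {2,4,5}->{}; Z {5,6,7}->{}; X {2,3,4,5}->{}
So after constraint 4: D(Z) = {}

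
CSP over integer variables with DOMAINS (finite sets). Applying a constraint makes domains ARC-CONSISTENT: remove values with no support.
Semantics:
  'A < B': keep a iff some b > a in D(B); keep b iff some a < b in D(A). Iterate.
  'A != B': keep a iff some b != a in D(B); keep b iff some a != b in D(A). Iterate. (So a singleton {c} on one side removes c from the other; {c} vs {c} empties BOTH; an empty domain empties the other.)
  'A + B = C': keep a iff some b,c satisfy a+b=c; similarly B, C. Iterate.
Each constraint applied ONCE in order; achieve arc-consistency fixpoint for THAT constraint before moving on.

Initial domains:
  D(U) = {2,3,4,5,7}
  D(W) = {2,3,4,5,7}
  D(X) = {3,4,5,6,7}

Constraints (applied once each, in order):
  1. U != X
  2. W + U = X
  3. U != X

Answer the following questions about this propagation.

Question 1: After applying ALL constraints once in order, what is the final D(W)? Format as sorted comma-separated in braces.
Constraint 1 (U != X) on D(U)={2,3,4,5,7} D(X)={3,4,5,6,7}: no change
Constraint 2 (W + U = X) on D(W)={2,3,4,5,7} D(U)={2,3,4,5,7} D(X)={3,4,5,6,7}: W {2,3,4,5,7}->{2,3,4,5}; U {2,3,4,5,7}->{2,3,4,5}; X {3,4,5,6,7}->{4,5,6,7}
Constraint 3 (U != X) on D(U)={2,3,4,5} D(X)={4,5,6,7}: no change
So after all 3 constraints: D(W) = {2,3,4,5}

Answer: {2,3,4,5}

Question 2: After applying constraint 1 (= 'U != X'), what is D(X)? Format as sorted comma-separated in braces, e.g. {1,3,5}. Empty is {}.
Constraint 1 (U != X) on D(U)={2,3,4,5,7} D(X)={3,4,5,6,7}: no change
So after constraint 1: D(X) = {3,4,5,6,7}

Answer: {3,4,5,6,7}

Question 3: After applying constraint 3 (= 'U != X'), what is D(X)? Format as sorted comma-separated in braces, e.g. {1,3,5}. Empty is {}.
Constraint 1 (U != X) on D(U)={2,3,4,5,7} D(X)={3,4,5,6,7}: no change
Constraint 2 (W + U = X) on D(W)={2,3,4,5,7} D(U)={2,3,4,5,7} D(X)={3,4,5,6,7}: W {2,3,4,5,7}->{2,3,4,5}; U {2,3,4,5,7}->{2,3,4,5}; X {3,4,5,6,7}->{4,5,6,7}
Constraint 3 (U != X) on D(U)={2,3,4,5} D(X)={4,5,6,7}: no change
So after constraint 3: D(X) = {4,5,6,7}

Answer: {4,5,6,7}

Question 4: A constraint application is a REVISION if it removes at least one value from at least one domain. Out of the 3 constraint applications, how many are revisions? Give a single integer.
Answer: 1

Derivation:
Constraint 1 (U != X) on D(U)={2,3,4,5,7} D(X)={3,4,5,6,7}: no change => not a revision
Constraint 2 (W + U = X) on D(W)={2,3,4,5,7} D(U)={2,3,4,5,7} D(X)={3,4,5,6,7}: W {2,3,4,5,7}->{2,3,4,5}; U {2,3,4,5,7}->{2,3,4,5}; X {3,4,5,6,7}->{4,5,6,7} => REVISION
Constraint 3 (U != X) on D(U)={2,3,4,5} D(X)={4,5,6,7}: no change => not a revision
Total revisions = 1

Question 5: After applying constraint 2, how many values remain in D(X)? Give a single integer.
Constraint 1 (U != X) on D(U)={2,3,4,5,7} D(X)={3,4,5,6,7}: no change
Constraint 2 (W + U = X) on D(W)={2,3,4,5,7} D(U)={2,3,4,5,7} D(X)={3,4,5,6,7}: W {2,3,4,5,7}->{2,3,4,5}; U {2,3,4,5,7}->{2,3,4,5}; X {3,4,5,6,7}->{4,5,6,7}
So after constraint 2: D(X)={4,5,6,7}, size = 4

Answer: 4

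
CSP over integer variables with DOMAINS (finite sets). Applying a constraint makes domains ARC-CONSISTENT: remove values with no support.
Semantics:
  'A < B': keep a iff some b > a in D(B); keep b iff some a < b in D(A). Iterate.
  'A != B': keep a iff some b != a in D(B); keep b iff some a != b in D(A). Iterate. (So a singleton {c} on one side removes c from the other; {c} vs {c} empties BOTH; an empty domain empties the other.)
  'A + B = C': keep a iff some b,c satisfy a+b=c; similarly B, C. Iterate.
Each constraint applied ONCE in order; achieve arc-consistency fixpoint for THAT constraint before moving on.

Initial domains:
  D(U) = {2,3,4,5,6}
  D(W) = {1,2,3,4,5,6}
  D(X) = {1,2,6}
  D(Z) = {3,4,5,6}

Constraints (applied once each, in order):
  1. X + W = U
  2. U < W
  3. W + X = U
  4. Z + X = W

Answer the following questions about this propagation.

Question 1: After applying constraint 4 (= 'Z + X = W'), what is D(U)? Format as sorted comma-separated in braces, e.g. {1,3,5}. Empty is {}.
Answer: {4}

Derivation:
Constraint 1 (X + W = U) on D(X)={1,2,6} D(W)={1,2,3,4,5,6} D(U)={2,3,4,5,6}: X {1,2,6}->{1,2}; W {1,2,3,4,5,6}->{1,2,3,4,5}
Constraint 2 (U < W) on D(U)={2,3,4,5,6} D(W)={1,2,3,4,5}: U {2,3,4,5,6}->{2,3,4}; W {1,2,3,4,5}->{3,4,5}
Constraint 3 (W + X = U) on D(W)={3,4,5} D(X)={1,2} D(U)={2,3,4}: W {3,4,5}->{3}; X {1,2}->{1}; U {2,3,4}->{4}
Constraint 4 (Z + X = W) on D(Z)={3,4,5,6} D(X)={1} D(W)={3}: Z {3,4,5,6}->{}; X {1}->{}; W {3}->{}
So after constraint 4: D(U) = {4}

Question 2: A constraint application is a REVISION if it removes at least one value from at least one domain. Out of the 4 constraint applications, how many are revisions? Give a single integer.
Constraint 1 (X + W = U) on D(X)={1,2,6} D(W)={1,2,3,4,5,6} D(U)={2,3,4,5,6}: X {1,2,6}->{1,2}; W {1,2,3,4,5,6}->{1,2,3,4,5} => REVISION
Constraint 2 (U < W) on D(U)={2,3,4,5,6} D(W)={1,2,3,4,5}: U {2,3,4,5,6}->{2,3,4}; W {1,2,3,4,5}->{3,4,5} => REVISION
Constraint 3 (W + X = U) on D(W)={3,4,5} D(X)={1,2} D(U)={2,3,4}: W {3,4,5}->{3}; X {1,2}->{1}; U {2,3,4}->{4} => REVISION
Constraint 4 (Z + X = W) on D(Z)={3,4,5,6} D(X)={1} D(W)={3}: Z {3,4,5,6}->{}; X {1}->{}; W {3}->{} => REVISION
Total revisions = 4

Answer: 4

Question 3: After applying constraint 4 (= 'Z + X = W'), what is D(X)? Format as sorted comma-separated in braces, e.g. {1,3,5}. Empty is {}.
Constraint 1 (X + W = U) on D(X)={1,2,6} D(W)={1,2,3,4,5,6} D(U)={2,3,4,5,6}: X {1,2,6}->{1,2}; W {1,2,3,4,5,6}->{1,2,3,4,5}
Constraint 2 (U < W) on D(U)={2,3,4,5,6} D(W)={1,2,3,4,5}: U {2,3,4,5,6}->{2,3,4}; W {1,2,3,4,5}->{3,4,5}
Constraint 3 (W + X = U) on D(W)={3,4,5} D(X)={1,2} D(U)={2,3,4}: W {3,4,5}->{3}; X {1,2}->{1}; U {2,3,4}->{4}
Constraint 4 (Z + X = W) on D(Z)={3,4,5,6} D(X)={1} D(W)={3}: Z {3,4,5,6}->{}; X {1}->{}; W {3}->{}
So after constraint 4: D(X) = {}

Answer: {}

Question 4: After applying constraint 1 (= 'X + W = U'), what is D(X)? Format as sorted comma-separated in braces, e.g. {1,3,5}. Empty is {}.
Constraint 1 (X + W = U) on D(X)={1,2,6} D(W)={1,2,3,4,5,6} D(U)={2,3,4,5,6}: X {1,2,6}->{1,2}; W {1,2,3,4,5,6}->{1,2,3,4,5}
So after constraint 1: D(X) = {1,2}

Answer: {1,2}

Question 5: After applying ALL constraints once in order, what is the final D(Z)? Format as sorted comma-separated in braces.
Answer: {}

Derivation:
Constraint 1 (X + W = U) on D(X)={1,2,6} D(W)={1,2,3,4,5,6} D(U)={2,3,4,5,6}: X {1,2,6}->{1,2}; W {1,2,3,4,5,6}->{1,2,3,4,5}
Constraint 2 (U < W) on D(U)={2,3,4,5,6} D(W)={1,2,3,4,5}: U {2,3,4,5,6}->{2,3,4}; W {1,2,3,4,5}->{3,4,5}
Constraint 3 (W + X = U) on D(W)={3,4,5} D(X)={1,2} D(U)={2,3,4}: W {3,4,5}->{3}; X {1,2}->{1}; U {2,3,4}->{4}
Constraint 4 (Z + X = W) on D(Z)={3,4,5,6} D(X)={1} D(W)={3}: Z {3,4,5,6}->{}; X {1}->{}; W {3}->{}
So after all 4 constraints: D(Z) = {}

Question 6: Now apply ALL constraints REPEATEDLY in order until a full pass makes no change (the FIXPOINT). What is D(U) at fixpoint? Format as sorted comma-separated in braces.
pass 0 (initial): D(U)={2,3,4,5,6}
pass 1: U {2,3,4,5,6}->{4}; W {1,2,3,4,5,6}->{}; X {1,2,6}->{}; Z {3,4,5,6}->{}
pass 2: U {4}->{}
pass 3: no change
Fixpoint after 3 passes: D(U) = {}

Answer: {}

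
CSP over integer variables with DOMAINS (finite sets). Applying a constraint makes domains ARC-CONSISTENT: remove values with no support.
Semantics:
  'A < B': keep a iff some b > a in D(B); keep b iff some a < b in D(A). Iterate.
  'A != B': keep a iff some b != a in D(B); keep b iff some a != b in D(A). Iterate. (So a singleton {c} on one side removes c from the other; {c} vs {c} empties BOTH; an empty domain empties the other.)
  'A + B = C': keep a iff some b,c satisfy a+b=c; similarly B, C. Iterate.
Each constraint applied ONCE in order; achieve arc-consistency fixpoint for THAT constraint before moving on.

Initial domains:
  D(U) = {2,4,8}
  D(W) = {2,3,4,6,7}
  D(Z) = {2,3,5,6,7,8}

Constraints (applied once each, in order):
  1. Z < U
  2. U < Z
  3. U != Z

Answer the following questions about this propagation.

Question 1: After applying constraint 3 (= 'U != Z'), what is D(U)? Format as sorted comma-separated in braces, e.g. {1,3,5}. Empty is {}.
Answer: {4}

Derivation:
Constraint 1 (Z < U) on D(Z)={2,3,5,6,7,8} D(U)={2,4,8}: Z {2,3,5,6,7,8}->{2,3,5,6,7}; U {2,4,8}->{4,8}
Constraint 2 (U < Z) on D(U)={4,8} D(Z)={2,3,5,6,7}: U {4,8}->{4}; Z {2,3,5,6,7}->{5,6,7}
Constraint 3 (U != Z) on D(U)={4} D(Z)={5,6,7}: no change
So after constraint 3: D(U) = {4}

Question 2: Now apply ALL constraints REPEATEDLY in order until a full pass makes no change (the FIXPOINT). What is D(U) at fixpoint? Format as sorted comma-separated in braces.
pass 0 (initial): D(U)={2,4,8}
pass 1: U {2,4,8}->{4}; Z {2,3,5,6,7,8}->{5,6,7}
pass 2: U {4}->{}; Z {5,6,7}->{}
pass 3: no change
Fixpoint after 3 passes: D(U) = {}

Answer: {}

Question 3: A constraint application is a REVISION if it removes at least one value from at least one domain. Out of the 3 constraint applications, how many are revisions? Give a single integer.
Answer: 2

Derivation:
Constraint 1 (Z < U) on D(Z)={2,3,5,6,7,8} D(U)={2,4,8}: Z {2,3,5,6,7,8}->{2,3,5,6,7}; U {2,4,8}->{4,8} => REVISION
Constraint 2 (U < Z) on D(U)={4,8} D(Z)={2,3,5,6,7}: U {4,8}->{4}; Z {2,3,5,6,7}->{5,6,7} => REVISION
Constraint 3 (U != Z) on D(U)={4} D(Z)={5,6,7}: no change => not a revision
Total revisions = 2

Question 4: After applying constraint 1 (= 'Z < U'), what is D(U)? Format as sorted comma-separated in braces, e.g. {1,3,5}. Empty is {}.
Answer: {4,8}

Derivation:
Constraint 1 (Z < U) on D(Z)={2,3,5,6,7,8} D(U)={2,4,8}: Z {2,3,5,6,7,8}->{2,3,5,6,7}; U {2,4,8}->{4,8}
So after constraint 1: D(U) = {4,8}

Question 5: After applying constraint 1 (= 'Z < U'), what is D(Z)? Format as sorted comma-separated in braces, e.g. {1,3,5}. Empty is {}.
Constraint 1 (Z < U) on D(Z)={2,3,5,6,7,8} D(U)={2,4,8}: Z {2,3,5,6,7,8}->{2,3,5,6,7}; U {2,4,8}->{4,8}
So after constraint 1: D(Z) = {2,3,5,6,7}

Answer: {2,3,5,6,7}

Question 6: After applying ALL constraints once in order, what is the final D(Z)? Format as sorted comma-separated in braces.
Answer: {5,6,7}

Derivation:
Constraint 1 (Z < U) on D(Z)={2,3,5,6,7,8} D(U)={2,4,8}: Z {2,3,5,6,7,8}->{2,3,5,6,7}; U {2,4,8}->{4,8}
Constraint 2 (U < Z) on D(U)={4,8} D(Z)={2,3,5,6,7}: U {4,8}->{4}; Z {2,3,5,6,7}->{5,6,7}
Constraint 3 (U != Z) on D(U)={4} D(Z)={5,6,7}: no change
So after all 3 constraints: D(Z) = {5,6,7}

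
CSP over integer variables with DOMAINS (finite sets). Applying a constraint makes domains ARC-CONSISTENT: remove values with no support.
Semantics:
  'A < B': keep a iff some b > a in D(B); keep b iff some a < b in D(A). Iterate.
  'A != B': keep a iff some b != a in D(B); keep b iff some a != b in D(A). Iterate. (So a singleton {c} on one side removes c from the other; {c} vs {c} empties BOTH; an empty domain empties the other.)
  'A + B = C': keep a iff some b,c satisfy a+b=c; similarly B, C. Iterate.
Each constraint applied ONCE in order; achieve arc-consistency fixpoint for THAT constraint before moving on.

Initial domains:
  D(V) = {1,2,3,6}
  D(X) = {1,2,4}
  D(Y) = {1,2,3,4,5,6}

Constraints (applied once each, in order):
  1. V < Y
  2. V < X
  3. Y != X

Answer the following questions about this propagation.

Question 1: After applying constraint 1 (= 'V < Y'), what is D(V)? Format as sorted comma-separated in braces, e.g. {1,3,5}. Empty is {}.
Answer: {1,2,3}

Derivation:
Constraint 1 (V < Y) on D(V)={1,2,3,6} D(Y)={1,2,3,4,5,6}: V {1,2,3,6}->{1,2,3}; Y {1,2,3,4,5,6}->{2,3,4,5,6}
So after constraint 1: D(V) = {1,2,3}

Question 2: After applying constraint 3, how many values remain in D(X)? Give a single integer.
Answer: 2

Derivation:
Constraint 1 (V < Y) on D(V)={1,2,3,6} D(Y)={1,2,3,4,5,6}: V {1,2,3,6}->{1,2,3}; Y {1,2,3,4,5,6}->{2,3,4,5,6}
Constraint 2 (V < X) on D(V)={1,2,3} D(X)={1,2,4}: X {1,2,4}->{2,4}
Constraint 3 (Y != X) on D(Y)={2,3,4,5,6} D(X)={2,4}: no change
So after constraint 3: D(X)={2,4}, size = 2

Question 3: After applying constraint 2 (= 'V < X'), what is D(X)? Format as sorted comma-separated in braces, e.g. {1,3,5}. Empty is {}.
Constraint 1 (V < Y) on D(V)={1,2,3,6} D(Y)={1,2,3,4,5,6}: V {1,2,3,6}->{1,2,3}; Y {1,2,3,4,5,6}->{2,3,4,5,6}
Constraint 2 (V < X) on D(V)={1,2,3} D(X)={1,2,4}: X {1,2,4}->{2,4}
So after constraint 2: D(X) = {2,4}

Answer: {2,4}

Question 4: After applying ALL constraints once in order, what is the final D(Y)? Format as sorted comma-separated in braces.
Constraint 1 (V < Y) on D(V)={1,2,3,6} D(Y)={1,2,3,4,5,6}: V {1,2,3,6}->{1,2,3}; Y {1,2,3,4,5,6}->{2,3,4,5,6}
Constraint 2 (V < X) on D(V)={1,2,3} D(X)={1,2,4}: X {1,2,4}->{2,4}
Constraint 3 (Y != X) on D(Y)={2,3,4,5,6} D(X)={2,4}: no change
So after all 3 constraints: D(Y) = {2,3,4,5,6}

Answer: {2,3,4,5,6}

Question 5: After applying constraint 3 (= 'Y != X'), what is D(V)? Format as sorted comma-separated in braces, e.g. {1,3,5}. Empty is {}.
Constraint 1 (V < Y) on D(V)={1,2,3,6} D(Y)={1,2,3,4,5,6}: V {1,2,3,6}->{1,2,3}; Y {1,2,3,4,5,6}->{2,3,4,5,6}
Constraint 2 (V < X) on D(V)={1,2,3} D(X)={1,2,4}: X {1,2,4}->{2,4}
Constraint 3 (Y != X) on D(Y)={2,3,4,5,6} D(X)={2,4}: no change
So after constraint 3: D(V) = {1,2,3}

Answer: {1,2,3}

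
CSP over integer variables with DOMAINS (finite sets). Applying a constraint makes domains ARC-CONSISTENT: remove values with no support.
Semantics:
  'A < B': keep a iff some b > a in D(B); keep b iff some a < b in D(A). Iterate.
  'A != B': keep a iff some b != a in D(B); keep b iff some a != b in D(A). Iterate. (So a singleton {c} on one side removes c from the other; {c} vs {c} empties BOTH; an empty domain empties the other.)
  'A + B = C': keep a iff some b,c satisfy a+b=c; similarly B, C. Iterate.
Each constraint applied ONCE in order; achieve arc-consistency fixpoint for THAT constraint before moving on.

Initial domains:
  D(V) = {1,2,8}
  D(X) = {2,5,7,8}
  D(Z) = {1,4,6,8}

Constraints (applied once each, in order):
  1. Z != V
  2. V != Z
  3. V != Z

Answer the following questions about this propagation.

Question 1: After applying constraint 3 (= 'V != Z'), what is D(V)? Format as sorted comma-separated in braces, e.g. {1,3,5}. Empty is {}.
Constraint 1 (Z != V) on D(Z)={1,4,6,8} D(V)={1,2,8}: no change
Constraint 2 (V != Z) on D(V)={1,2,8} D(Z)={1,4,6,8}: no change
Constraint 3 (V != Z) on D(V)={1,2,8} D(Z)={1,4,6,8}: no change
So after constraint 3: D(V) = {1,2,8}

Answer: {1,2,8}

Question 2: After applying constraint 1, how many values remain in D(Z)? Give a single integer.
Answer: 4

Derivation:
Constraint 1 (Z != V) on D(Z)={1,4,6,8} D(V)={1,2,8}: no change
So after constraint 1: D(Z)={1,4,6,8}, size = 4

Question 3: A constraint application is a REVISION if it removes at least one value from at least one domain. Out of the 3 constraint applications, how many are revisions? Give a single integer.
Answer: 0

Derivation:
Constraint 1 (Z != V) on D(Z)={1,4,6,8} D(V)={1,2,8}: no change => not a revision
Constraint 2 (V != Z) on D(V)={1,2,8} D(Z)={1,4,6,8}: no change => not a revision
Constraint 3 (V != Z) on D(V)={1,2,8} D(Z)={1,4,6,8}: no change => not a revision
Total revisions = 0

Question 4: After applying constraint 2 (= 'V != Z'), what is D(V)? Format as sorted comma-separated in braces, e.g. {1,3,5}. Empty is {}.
Answer: {1,2,8}

Derivation:
Constraint 1 (Z != V) on D(Z)={1,4,6,8} D(V)={1,2,8}: no change
Constraint 2 (V != Z) on D(V)={1,2,8} D(Z)={1,4,6,8}: no change
So after constraint 2: D(V) = {1,2,8}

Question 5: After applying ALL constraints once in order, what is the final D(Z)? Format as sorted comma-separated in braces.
Answer: {1,4,6,8}

Derivation:
Constraint 1 (Z != V) on D(Z)={1,4,6,8} D(V)={1,2,8}: no change
Constraint 2 (V != Z) on D(V)={1,2,8} D(Z)={1,4,6,8}: no change
Constraint 3 (V != Z) on D(V)={1,2,8} D(Z)={1,4,6,8}: no change
So after all 3 constraints: D(Z) = {1,4,6,8}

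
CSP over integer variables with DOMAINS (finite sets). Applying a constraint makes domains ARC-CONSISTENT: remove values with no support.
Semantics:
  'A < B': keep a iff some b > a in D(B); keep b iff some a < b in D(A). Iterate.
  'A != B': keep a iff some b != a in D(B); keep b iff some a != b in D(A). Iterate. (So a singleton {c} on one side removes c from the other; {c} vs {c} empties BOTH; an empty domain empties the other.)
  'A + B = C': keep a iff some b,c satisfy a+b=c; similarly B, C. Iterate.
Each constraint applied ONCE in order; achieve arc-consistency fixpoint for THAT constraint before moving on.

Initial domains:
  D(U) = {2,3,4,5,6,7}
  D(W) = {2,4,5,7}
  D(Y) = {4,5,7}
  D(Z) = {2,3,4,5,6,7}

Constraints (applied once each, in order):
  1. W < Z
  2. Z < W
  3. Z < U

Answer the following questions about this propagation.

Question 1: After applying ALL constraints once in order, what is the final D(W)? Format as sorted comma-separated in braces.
Constraint 1 (W < Z) on D(W)={2,4,5,7} D(Z)={2,3,4,5,6,7}: W {2,4,5,7}->{2,4,5}; Z {2,3,4,5,6,7}->{3,4,5,6,7}
Constraint 2 (Z < W) on D(Z)={3,4,5,6,7} D(W)={2,4,5}: Z {3,4,5,6,7}->{3,4}; W {2,4,5}->{4,5}
Constraint 3 (Z < U) on D(Z)={3,4} D(U)={2,3,4,5,6,7}: U {2,3,4,5,6,7}->{4,5,6,7}
So after all 3 constraints: D(W) = {4,5}

Answer: {4,5}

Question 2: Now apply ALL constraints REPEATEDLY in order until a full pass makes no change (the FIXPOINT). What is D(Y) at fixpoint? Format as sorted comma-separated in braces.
Answer: {4,5,7}

Derivation:
pass 0 (initial): D(Y)={4,5,7}
pass 1: U {2,3,4,5,6,7}->{4,5,6,7}; W {2,4,5,7}->{4,5}; Z {2,3,4,5,6,7}->{3,4}
pass 2: U {4,5,6,7}->{}; W {4,5}->{}; Z {3,4}->{}
pass 3: no change
Fixpoint after 3 passes: D(Y) = {4,5,7}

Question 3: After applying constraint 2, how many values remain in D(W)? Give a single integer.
Answer: 2

Derivation:
Constraint 1 (W < Z) on D(W)={2,4,5,7} D(Z)={2,3,4,5,6,7}: W {2,4,5,7}->{2,4,5}; Z {2,3,4,5,6,7}->{3,4,5,6,7}
Constraint 2 (Z < W) on D(Z)={3,4,5,6,7} D(W)={2,4,5}: Z {3,4,5,6,7}->{3,4}; W {2,4,5}->{4,5}
So after constraint 2: D(W)={4,5}, size = 2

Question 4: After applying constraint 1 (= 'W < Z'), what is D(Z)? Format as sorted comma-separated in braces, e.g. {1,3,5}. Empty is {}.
Answer: {3,4,5,6,7}

Derivation:
Constraint 1 (W < Z) on D(W)={2,4,5,7} D(Z)={2,3,4,5,6,7}: W {2,4,5,7}->{2,4,5}; Z {2,3,4,5,6,7}->{3,4,5,6,7}
So after constraint 1: D(Z) = {3,4,5,6,7}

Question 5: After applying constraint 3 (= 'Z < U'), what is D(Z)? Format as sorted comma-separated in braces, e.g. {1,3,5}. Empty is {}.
Answer: {3,4}

Derivation:
Constraint 1 (W < Z) on D(W)={2,4,5,7} D(Z)={2,3,4,5,6,7}: W {2,4,5,7}->{2,4,5}; Z {2,3,4,5,6,7}->{3,4,5,6,7}
Constraint 2 (Z < W) on D(Z)={3,4,5,6,7} D(W)={2,4,5}: Z {3,4,5,6,7}->{3,4}; W {2,4,5}->{4,5}
Constraint 3 (Z < U) on D(Z)={3,4} D(U)={2,3,4,5,6,7}: U {2,3,4,5,6,7}->{4,5,6,7}
So after constraint 3: D(Z) = {3,4}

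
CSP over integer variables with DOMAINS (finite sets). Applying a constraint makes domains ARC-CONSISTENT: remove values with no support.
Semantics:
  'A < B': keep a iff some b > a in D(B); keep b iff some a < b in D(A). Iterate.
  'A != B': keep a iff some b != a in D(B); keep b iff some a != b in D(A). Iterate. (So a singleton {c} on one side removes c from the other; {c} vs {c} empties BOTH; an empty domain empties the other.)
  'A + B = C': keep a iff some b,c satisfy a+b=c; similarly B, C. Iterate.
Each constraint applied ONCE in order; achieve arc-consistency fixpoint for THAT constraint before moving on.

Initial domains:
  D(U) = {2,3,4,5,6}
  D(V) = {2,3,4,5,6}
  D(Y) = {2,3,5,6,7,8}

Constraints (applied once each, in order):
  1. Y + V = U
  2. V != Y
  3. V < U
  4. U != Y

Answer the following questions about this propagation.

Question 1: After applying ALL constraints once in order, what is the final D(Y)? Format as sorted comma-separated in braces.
Constraint 1 (Y + V = U) on D(Y)={2,3,5,6,7,8} D(V)={2,3,4,5,6} D(U)={2,3,4,5,6}: Y {2,3,5,6,7,8}->{2,3}; V {2,3,4,5,6}->{2,3,4}; U {2,3,4,5,6}->{4,5,6}
Constraint 2 (V != Y) on D(V)={2,3,4} D(Y)={2,3}: no change
Constraint 3 (V < U) on D(V)={2,3,4} D(U)={4,5,6}: no change
Constraint 4 (U != Y) on D(U)={4,5,6} D(Y)={2,3}: no change
So after all 4 constraints: D(Y) = {2,3}

Answer: {2,3}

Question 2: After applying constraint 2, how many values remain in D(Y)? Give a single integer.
Constraint 1 (Y + V = U) on D(Y)={2,3,5,6,7,8} D(V)={2,3,4,5,6} D(U)={2,3,4,5,6}: Y {2,3,5,6,7,8}->{2,3}; V {2,3,4,5,6}->{2,3,4}; U {2,3,4,5,6}->{4,5,6}
Constraint 2 (V != Y) on D(V)={2,3,4} D(Y)={2,3}: no change
So after constraint 2: D(Y)={2,3}, size = 2

Answer: 2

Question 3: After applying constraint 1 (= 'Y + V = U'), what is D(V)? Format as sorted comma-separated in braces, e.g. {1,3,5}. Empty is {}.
Answer: {2,3,4}

Derivation:
Constraint 1 (Y + V = U) on D(Y)={2,3,5,6,7,8} D(V)={2,3,4,5,6} D(U)={2,3,4,5,6}: Y {2,3,5,6,7,8}->{2,3}; V {2,3,4,5,6}->{2,3,4}; U {2,3,4,5,6}->{4,5,6}
So after constraint 1: D(V) = {2,3,4}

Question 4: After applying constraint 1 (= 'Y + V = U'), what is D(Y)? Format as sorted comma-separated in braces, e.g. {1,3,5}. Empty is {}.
Answer: {2,3}

Derivation:
Constraint 1 (Y + V = U) on D(Y)={2,3,5,6,7,8} D(V)={2,3,4,5,6} D(U)={2,3,4,5,6}: Y {2,3,5,6,7,8}->{2,3}; V {2,3,4,5,6}->{2,3,4}; U {2,3,4,5,6}->{4,5,6}
So after constraint 1: D(Y) = {2,3}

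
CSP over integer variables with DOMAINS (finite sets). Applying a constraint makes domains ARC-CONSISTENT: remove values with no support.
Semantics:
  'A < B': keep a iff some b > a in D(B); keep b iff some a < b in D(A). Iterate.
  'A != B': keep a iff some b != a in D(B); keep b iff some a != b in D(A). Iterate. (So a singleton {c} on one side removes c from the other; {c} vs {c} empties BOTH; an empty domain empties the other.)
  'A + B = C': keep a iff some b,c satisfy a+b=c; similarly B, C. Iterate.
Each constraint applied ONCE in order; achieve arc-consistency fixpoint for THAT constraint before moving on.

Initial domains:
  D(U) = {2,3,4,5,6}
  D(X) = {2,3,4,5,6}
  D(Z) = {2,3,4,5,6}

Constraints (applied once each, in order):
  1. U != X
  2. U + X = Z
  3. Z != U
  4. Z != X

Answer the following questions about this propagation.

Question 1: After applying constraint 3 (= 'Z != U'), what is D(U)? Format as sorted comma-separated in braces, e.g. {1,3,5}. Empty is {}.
Constraint 1 (U != X) on D(U)={2,3,4,5,6} D(X)={2,3,4,5,6}: no change
Constraint 2 (U + X = Z) on D(U)={2,3,4,5,6} D(X)={2,3,4,5,6} D(Z)={2,3,4,5,6}: U {2,3,4,5,6}->{2,3,4}; X {2,3,4,5,6}->{2,3,4}; Z {2,3,4,5,6}->{4,5,6}
Constraint 3 (Z != U) on D(Z)={4,5,6} D(U)={2,3,4}: no change
So after constraint 3: D(U) = {2,3,4}

Answer: {2,3,4}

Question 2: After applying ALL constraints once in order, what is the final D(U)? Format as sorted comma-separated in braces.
Answer: {2,3,4}

Derivation:
Constraint 1 (U != X) on D(U)={2,3,4,5,6} D(X)={2,3,4,5,6}: no change
Constraint 2 (U + X = Z) on D(U)={2,3,4,5,6} D(X)={2,3,4,5,6} D(Z)={2,3,4,5,6}: U {2,3,4,5,6}->{2,3,4}; X {2,3,4,5,6}->{2,3,4}; Z {2,3,4,5,6}->{4,5,6}
Constraint 3 (Z != U) on D(Z)={4,5,6} D(U)={2,3,4}: no change
Constraint 4 (Z != X) on D(Z)={4,5,6} D(X)={2,3,4}: no change
So after all 4 constraints: D(U) = {2,3,4}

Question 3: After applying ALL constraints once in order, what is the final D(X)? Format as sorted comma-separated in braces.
Answer: {2,3,4}

Derivation:
Constraint 1 (U != X) on D(U)={2,3,4,5,6} D(X)={2,3,4,5,6}: no change
Constraint 2 (U + X = Z) on D(U)={2,3,4,5,6} D(X)={2,3,4,5,6} D(Z)={2,3,4,5,6}: U {2,3,4,5,6}->{2,3,4}; X {2,3,4,5,6}->{2,3,4}; Z {2,3,4,5,6}->{4,5,6}
Constraint 3 (Z != U) on D(Z)={4,5,6} D(U)={2,3,4}: no change
Constraint 4 (Z != X) on D(Z)={4,5,6} D(X)={2,3,4}: no change
So after all 4 constraints: D(X) = {2,3,4}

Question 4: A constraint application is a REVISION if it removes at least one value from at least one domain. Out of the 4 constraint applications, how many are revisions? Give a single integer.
Constraint 1 (U != X) on D(U)={2,3,4,5,6} D(X)={2,3,4,5,6}: no change => not a revision
Constraint 2 (U + X = Z) on D(U)={2,3,4,5,6} D(X)={2,3,4,5,6} D(Z)={2,3,4,5,6}: U {2,3,4,5,6}->{2,3,4}; X {2,3,4,5,6}->{2,3,4}; Z {2,3,4,5,6}->{4,5,6} => REVISION
Constraint 3 (Z != U) on D(Z)={4,5,6} D(U)={2,3,4}: no change => not a revision
Constraint 4 (Z != X) on D(Z)={4,5,6} D(X)={2,3,4}: no change => not a revision
Total revisions = 1

Answer: 1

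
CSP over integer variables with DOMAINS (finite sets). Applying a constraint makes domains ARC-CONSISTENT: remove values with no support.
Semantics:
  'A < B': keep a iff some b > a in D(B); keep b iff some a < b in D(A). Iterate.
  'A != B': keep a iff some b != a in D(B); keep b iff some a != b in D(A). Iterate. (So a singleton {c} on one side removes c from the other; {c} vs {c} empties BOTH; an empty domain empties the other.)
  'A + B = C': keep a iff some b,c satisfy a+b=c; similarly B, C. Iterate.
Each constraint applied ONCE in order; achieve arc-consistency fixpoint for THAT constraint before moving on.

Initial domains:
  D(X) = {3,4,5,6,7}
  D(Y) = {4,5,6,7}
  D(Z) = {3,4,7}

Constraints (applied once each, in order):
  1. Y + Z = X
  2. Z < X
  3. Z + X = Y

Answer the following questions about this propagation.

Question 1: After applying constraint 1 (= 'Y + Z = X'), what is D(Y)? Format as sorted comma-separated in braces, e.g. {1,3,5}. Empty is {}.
Answer: {4}

Derivation:
Constraint 1 (Y + Z = X) on D(Y)={4,5,6,7} D(Z)={3,4,7} D(X)={3,4,5,6,7}: Y {4,5,6,7}->{4}; Z {3,4,7}->{3}; X {3,4,5,6,7}->{7}
So after constraint 1: D(Y) = {4}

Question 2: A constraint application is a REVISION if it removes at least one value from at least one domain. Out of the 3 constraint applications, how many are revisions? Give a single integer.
Constraint 1 (Y + Z = X) on D(Y)={4,5,6,7} D(Z)={3,4,7} D(X)={3,4,5,6,7}: Y {4,5,6,7}->{4}; Z {3,4,7}->{3}; X {3,4,5,6,7}->{7} => REVISION
Constraint 2 (Z < X) on D(Z)={3} D(X)={7}: no change => not a revision
Constraint 3 (Z + X = Y) on D(Z)={3} D(X)={7} D(Y)={4}: Z {3}->{}; X {7}->{}; Y {4}->{} => REVISION
Total revisions = 2

Answer: 2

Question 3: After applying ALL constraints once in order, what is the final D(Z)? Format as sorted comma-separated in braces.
Answer: {}

Derivation:
Constraint 1 (Y + Z = X) on D(Y)={4,5,6,7} D(Z)={3,4,7} D(X)={3,4,5,6,7}: Y {4,5,6,7}->{4}; Z {3,4,7}->{3}; X {3,4,5,6,7}->{7}
Constraint 2 (Z < X) on D(Z)={3} D(X)={7}: no change
Constraint 3 (Z + X = Y) on D(Z)={3} D(X)={7} D(Y)={4}: Z {3}->{}; X {7}->{}; Y {4}->{}
So after all 3 constraints: D(Z) = {}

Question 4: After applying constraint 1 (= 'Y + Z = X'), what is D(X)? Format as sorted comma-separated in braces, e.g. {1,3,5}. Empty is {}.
Answer: {7}

Derivation:
Constraint 1 (Y + Z = X) on D(Y)={4,5,6,7} D(Z)={3,4,7} D(X)={3,4,5,6,7}: Y {4,5,6,7}->{4}; Z {3,4,7}->{3}; X {3,4,5,6,7}->{7}
So after constraint 1: D(X) = {7}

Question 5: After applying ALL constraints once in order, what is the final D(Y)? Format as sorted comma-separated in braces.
Constraint 1 (Y + Z = X) on D(Y)={4,5,6,7} D(Z)={3,4,7} D(X)={3,4,5,6,7}: Y {4,5,6,7}->{4}; Z {3,4,7}->{3}; X {3,4,5,6,7}->{7}
Constraint 2 (Z < X) on D(Z)={3} D(X)={7}: no change
Constraint 3 (Z + X = Y) on D(Z)={3} D(X)={7} D(Y)={4}: Z {3}->{}; X {7}->{}; Y {4}->{}
So after all 3 constraints: D(Y) = {}

Answer: {}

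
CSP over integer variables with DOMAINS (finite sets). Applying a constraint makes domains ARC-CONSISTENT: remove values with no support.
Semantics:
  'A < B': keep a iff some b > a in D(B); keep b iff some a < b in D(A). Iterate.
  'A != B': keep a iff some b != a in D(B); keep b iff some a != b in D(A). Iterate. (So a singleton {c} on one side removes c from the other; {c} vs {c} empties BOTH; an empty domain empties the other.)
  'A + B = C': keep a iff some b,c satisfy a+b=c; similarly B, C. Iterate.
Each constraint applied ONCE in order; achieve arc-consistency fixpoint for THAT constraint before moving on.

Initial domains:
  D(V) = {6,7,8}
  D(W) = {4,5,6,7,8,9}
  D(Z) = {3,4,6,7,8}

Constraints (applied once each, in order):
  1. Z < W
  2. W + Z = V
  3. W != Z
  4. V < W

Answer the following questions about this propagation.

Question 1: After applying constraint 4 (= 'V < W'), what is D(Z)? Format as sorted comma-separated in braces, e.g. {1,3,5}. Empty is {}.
Answer: {3,4}

Derivation:
Constraint 1 (Z < W) on D(Z)={3,4,6,7,8} D(W)={4,5,6,7,8,9}: no change
Constraint 2 (W + Z = V) on D(W)={4,5,6,7,8,9} D(Z)={3,4,6,7,8} D(V)={6,7,8}: W {4,5,6,7,8,9}->{4,5}; Z {3,4,6,7,8}->{3,4}; V {6,7,8}->{7,8}
Constraint 3 (W != Z) on D(W)={4,5} D(Z)={3,4}: no change
Constraint 4 (V < W) on D(V)={7,8} D(W)={4,5}: V {7,8}->{}; W {4,5}->{}
So after constraint 4: D(Z) = {3,4}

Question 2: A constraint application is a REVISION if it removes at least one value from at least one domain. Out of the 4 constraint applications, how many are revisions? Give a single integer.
Answer: 2

Derivation:
Constraint 1 (Z < W) on D(Z)={3,4,6,7,8} D(W)={4,5,6,7,8,9}: no change => not a revision
Constraint 2 (W + Z = V) on D(W)={4,5,6,7,8,9} D(Z)={3,4,6,7,8} D(V)={6,7,8}: W {4,5,6,7,8,9}->{4,5}; Z {3,4,6,7,8}->{3,4}; V {6,7,8}->{7,8} => REVISION
Constraint 3 (W != Z) on D(W)={4,5} D(Z)={3,4}: no change => not a revision
Constraint 4 (V < W) on D(V)={7,8} D(W)={4,5}: V {7,8}->{}; W {4,5}->{} => REVISION
Total revisions = 2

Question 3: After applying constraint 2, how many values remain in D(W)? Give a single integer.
Constraint 1 (Z < W) on D(Z)={3,4,6,7,8} D(W)={4,5,6,7,8,9}: no change
Constraint 2 (W + Z = V) on D(W)={4,5,6,7,8,9} D(Z)={3,4,6,7,8} D(V)={6,7,8}: W {4,5,6,7,8,9}->{4,5}; Z {3,4,6,7,8}->{3,4}; V {6,7,8}->{7,8}
So after constraint 2: D(W)={4,5}, size = 2

Answer: 2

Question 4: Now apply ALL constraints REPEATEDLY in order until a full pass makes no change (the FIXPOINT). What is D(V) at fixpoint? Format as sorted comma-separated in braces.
Answer: {}

Derivation:
pass 0 (initial): D(V)={6,7,8}
pass 1: V {6,7,8}->{}; W {4,5,6,7,8,9}->{}; Z {3,4,6,7,8}->{3,4}
pass 2: Z {3,4}->{}
pass 3: no change
Fixpoint after 3 passes: D(V) = {}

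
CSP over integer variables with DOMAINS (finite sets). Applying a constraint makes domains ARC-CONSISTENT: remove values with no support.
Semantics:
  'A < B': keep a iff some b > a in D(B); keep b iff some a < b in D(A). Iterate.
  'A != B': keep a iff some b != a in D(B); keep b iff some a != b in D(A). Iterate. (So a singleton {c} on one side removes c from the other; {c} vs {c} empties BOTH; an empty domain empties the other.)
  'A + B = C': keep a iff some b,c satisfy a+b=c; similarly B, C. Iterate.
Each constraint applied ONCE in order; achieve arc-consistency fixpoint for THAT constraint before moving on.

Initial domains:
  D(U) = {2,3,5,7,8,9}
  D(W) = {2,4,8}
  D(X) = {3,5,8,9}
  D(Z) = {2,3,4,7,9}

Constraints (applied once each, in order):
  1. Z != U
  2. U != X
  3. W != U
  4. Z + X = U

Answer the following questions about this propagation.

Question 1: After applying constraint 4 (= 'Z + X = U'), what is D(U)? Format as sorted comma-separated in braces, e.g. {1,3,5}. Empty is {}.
Constraint 1 (Z != U) on D(Z)={2,3,4,7,9} D(U)={2,3,5,7,8,9}: no change
Constraint 2 (U != X) on D(U)={2,3,5,7,8,9} D(X)={3,5,8,9}: no change
Constraint 3 (W != U) on D(W)={2,4,8} D(U)={2,3,5,7,8,9}: no change
Constraint 4 (Z + X = U) on D(Z)={2,3,4,7,9} D(X)={3,5,8,9} D(U)={2,3,5,7,8,9}: Z {2,3,4,7,9}->{2,3,4}; X {3,5,8,9}->{3,5}; U {2,3,5,7,8,9}->{5,7,8,9}
So after constraint 4: D(U) = {5,7,8,9}

Answer: {5,7,8,9}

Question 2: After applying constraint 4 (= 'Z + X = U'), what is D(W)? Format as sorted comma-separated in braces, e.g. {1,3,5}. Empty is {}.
Answer: {2,4,8}

Derivation:
Constraint 1 (Z != U) on D(Z)={2,3,4,7,9} D(U)={2,3,5,7,8,9}: no change
Constraint 2 (U != X) on D(U)={2,3,5,7,8,9} D(X)={3,5,8,9}: no change
Constraint 3 (W != U) on D(W)={2,4,8} D(U)={2,3,5,7,8,9}: no change
Constraint 4 (Z + X = U) on D(Z)={2,3,4,7,9} D(X)={3,5,8,9} D(U)={2,3,5,7,8,9}: Z {2,3,4,7,9}->{2,3,4}; X {3,5,8,9}->{3,5}; U {2,3,5,7,8,9}->{5,7,8,9}
So after constraint 4: D(W) = {2,4,8}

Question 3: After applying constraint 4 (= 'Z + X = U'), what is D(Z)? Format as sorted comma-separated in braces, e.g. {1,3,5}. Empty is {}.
Answer: {2,3,4}

Derivation:
Constraint 1 (Z != U) on D(Z)={2,3,4,7,9} D(U)={2,3,5,7,8,9}: no change
Constraint 2 (U != X) on D(U)={2,3,5,7,8,9} D(X)={3,5,8,9}: no change
Constraint 3 (W != U) on D(W)={2,4,8} D(U)={2,3,5,7,8,9}: no change
Constraint 4 (Z + X = U) on D(Z)={2,3,4,7,9} D(X)={3,5,8,9} D(U)={2,3,5,7,8,9}: Z {2,3,4,7,9}->{2,3,4}; X {3,5,8,9}->{3,5}; U {2,3,5,7,8,9}->{5,7,8,9}
So after constraint 4: D(Z) = {2,3,4}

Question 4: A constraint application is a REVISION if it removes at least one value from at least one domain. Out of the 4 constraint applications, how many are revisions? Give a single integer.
Constraint 1 (Z != U) on D(Z)={2,3,4,7,9} D(U)={2,3,5,7,8,9}: no change => not a revision
Constraint 2 (U != X) on D(U)={2,3,5,7,8,9} D(X)={3,5,8,9}: no change => not a revision
Constraint 3 (W != U) on D(W)={2,4,8} D(U)={2,3,5,7,8,9}: no change => not a revision
Constraint 4 (Z + X = U) on D(Z)={2,3,4,7,9} D(X)={3,5,8,9} D(U)={2,3,5,7,8,9}: Z {2,3,4,7,9}->{2,3,4}; X {3,5,8,9}->{3,5}; U {2,3,5,7,8,9}->{5,7,8,9} => REVISION
Total revisions = 1

Answer: 1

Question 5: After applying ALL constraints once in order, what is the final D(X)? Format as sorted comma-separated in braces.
Answer: {3,5}

Derivation:
Constraint 1 (Z != U) on D(Z)={2,3,4,7,9} D(U)={2,3,5,7,8,9}: no change
Constraint 2 (U != X) on D(U)={2,3,5,7,8,9} D(X)={3,5,8,9}: no change
Constraint 3 (W != U) on D(W)={2,4,8} D(U)={2,3,5,7,8,9}: no change
Constraint 4 (Z + X = U) on D(Z)={2,3,4,7,9} D(X)={3,5,8,9} D(U)={2,3,5,7,8,9}: Z {2,3,4,7,9}->{2,3,4}; X {3,5,8,9}->{3,5}; U {2,3,5,7,8,9}->{5,7,8,9}
So after all 4 constraints: D(X) = {3,5}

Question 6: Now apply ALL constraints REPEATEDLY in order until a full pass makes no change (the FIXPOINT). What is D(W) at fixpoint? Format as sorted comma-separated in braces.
pass 0 (initial): D(W)={2,4,8}
pass 1: U {2,3,5,7,8,9}->{5,7,8,9}; X {3,5,8,9}->{3,5}; Z {2,3,4,7,9}->{2,3,4}
pass 2: no change
Fixpoint after 2 passes: D(W) = {2,4,8}

Answer: {2,4,8}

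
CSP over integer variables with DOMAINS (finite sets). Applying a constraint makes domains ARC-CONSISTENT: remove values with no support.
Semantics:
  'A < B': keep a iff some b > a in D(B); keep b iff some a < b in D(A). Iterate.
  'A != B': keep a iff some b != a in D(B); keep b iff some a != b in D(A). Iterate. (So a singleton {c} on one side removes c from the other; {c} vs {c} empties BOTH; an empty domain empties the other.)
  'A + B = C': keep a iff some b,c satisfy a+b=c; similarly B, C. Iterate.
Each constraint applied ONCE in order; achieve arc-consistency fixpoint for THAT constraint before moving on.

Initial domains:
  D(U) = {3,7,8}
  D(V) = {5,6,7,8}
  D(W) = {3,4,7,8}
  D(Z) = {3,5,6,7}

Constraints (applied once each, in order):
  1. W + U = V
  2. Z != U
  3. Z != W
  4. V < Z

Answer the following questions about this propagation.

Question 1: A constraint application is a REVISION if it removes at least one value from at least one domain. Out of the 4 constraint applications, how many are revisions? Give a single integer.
Constraint 1 (W + U = V) on D(W)={3,4,7,8} D(U)={3,7,8} D(V)={5,6,7,8}: W {3,4,7,8}->{3,4}; U {3,7,8}->{3}; V {5,6,7,8}->{6,7} => REVISION
Constraint 2 (Z != U) on D(Z)={3,5,6,7} D(U)={3}: Z {3,5,6,7}->{5,6,7} => REVISION
Constraint 3 (Z != W) on D(Z)={5,6,7} D(W)={3,4}: no change => not a revision
Constraint 4 (V < Z) on D(V)={6,7} D(Z)={5,6,7}: V {6,7}->{6}; Z {5,6,7}->{7} => REVISION
Total revisions = 3

Answer: 3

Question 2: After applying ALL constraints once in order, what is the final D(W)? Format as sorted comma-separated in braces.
Constraint 1 (W + U = V) on D(W)={3,4,7,8} D(U)={3,7,8} D(V)={5,6,7,8}: W {3,4,7,8}->{3,4}; U {3,7,8}->{3}; V {5,6,7,8}->{6,7}
Constraint 2 (Z != U) on D(Z)={3,5,6,7} D(U)={3}: Z {3,5,6,7}->{5,6,7}
Constraint 3 (Z != W) on D(Z)={5,6,7} D(W)={3,4}: no change
Constraint 4 (V < Z) on D(V)={6,7} D(Z)={5,6,7}: V {6,7}->{6}; Z {5,6,7}->{7}
So after all 4 constraints: D(W) = {3,4}

Answer: {3,4}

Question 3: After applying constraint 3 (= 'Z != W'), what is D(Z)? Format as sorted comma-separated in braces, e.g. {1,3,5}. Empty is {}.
Answer: {5,6,7}

Derivation:
Constraint 1 (W + U = V) on D(W)={3,4,7,8} D(U)={3,7,8} D(V)={5,6,7,8}: W {3,4,7,8}->{3,4}; U {3,7,8}->{3}; V {5,6,7,8}->{6,7}
Constraint 2 (Z != U) on D(Z)={3,5,6,7} D(U)={3}: Z {3,5,6,7}->{5,6,7}
Constraint 3 (Z != W) on D(Z)={5,6,7} D(W)={3,4}: no change
So after constraint 3: D(Z) = {5,6,7}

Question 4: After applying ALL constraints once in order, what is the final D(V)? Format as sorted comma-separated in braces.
Answer: {6}

Derivation:
Constraint 1 (W + U = V) on D(W)={3,4,7,8} D(U)={3,7,8} D(V)={5,6,7,8}: W {3,4,7,8}->{3,4}; U {3,7,8}->{3}; V {5,6,7,8}->{6,7}
Constraint 2 (Z != U) on D(Z)={3,5,6,7} D(U)={3}: Z {3,5,6,7}->{5,6,7}
Constraint 3 (Z != W) on D(Z)={5,6,7} D(W)={3,4}: no change
Constraint 4 (V < Z) on D(V)={6,7} D(Z)={5,6,7}: V {6,7}->{6}; Z {5,6,7}->{7}
So after all 4 constraints: D(V) = {6}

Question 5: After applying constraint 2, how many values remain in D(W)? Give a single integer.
Constraint 1 (W + U = V) on D(W)={3,4,7,8} D(U)={3,7,8} D(V)={5,6,7,8}: W {3,4,7,8}->{3,4}; U {3,7,8}->{3}; V {5,6,7,8}->{6,7}
Constraint 2 (Z != U) on D(Z)={3,5,6,7} D(U)={3}: Z {3,5,6,7}->{5,6,7}
So after constraint 2: D(W)={3,4}, size = 2

Answer: 2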